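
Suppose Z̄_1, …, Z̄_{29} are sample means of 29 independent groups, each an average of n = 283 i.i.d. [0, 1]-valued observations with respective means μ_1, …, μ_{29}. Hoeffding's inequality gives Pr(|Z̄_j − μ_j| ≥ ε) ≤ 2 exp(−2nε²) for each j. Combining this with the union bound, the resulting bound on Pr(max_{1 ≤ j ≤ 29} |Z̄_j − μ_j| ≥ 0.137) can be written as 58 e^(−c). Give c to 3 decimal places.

Union bound over the 29 events: Pr(max_{1 ≤ j ≤ 29} |Z̄_j − μ_j| ≥ 0.137) ≤ 29·2·exp(−2nε²) = 58 exp(−2·283·0.137²).
So c = 2·283·0.137² = 10.6233.

10.623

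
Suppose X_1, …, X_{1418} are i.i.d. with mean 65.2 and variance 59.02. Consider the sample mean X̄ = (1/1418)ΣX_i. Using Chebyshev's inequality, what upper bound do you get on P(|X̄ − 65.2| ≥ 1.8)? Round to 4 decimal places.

Var(X̄) = Var(X_i)/n = 59.02/1418 = 0.041622.
Chebyshev: P(|X̄ − 65.2| ≥ 1.8) ≤ Var(X̄)/(1.8)² = 59.02/(1418·1.8²) = 0.0128.

0.0128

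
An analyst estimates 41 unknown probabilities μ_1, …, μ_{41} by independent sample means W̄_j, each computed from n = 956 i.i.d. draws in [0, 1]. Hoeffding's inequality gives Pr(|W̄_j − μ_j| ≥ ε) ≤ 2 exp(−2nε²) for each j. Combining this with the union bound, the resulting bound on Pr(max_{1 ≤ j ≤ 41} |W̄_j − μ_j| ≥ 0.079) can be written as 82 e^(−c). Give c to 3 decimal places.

Union bound over the 41 events: Pr(max_{1 ≤ j ≤ 41} |W̄_j − μ_j| ≥ 0.079) ≤ 41·2·exp(−2nε²) = 82 exp(−2·956·0.079²).
So c = 2·956·0.079² = 11.9328.

11.933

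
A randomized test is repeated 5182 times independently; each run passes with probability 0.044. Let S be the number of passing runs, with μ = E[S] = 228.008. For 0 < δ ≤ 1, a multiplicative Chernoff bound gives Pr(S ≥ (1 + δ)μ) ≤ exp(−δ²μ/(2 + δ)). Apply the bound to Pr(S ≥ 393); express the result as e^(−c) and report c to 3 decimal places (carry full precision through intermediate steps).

Write 393 = (1 + δ)μ, so δ = 393/228.008 − 1 = 0.7236237…
Then the exponent is δ²μ/(2 + δ) = (393 − μ)² / (μ·(2 + δ)) = 43.835764.

43.836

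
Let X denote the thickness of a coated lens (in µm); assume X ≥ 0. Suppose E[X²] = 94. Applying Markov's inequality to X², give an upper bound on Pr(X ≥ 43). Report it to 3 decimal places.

0.051

Since X ≥ 0, the event {X ≥ 43} is the same as {X² ≥ 1849}.
Markov's inequality applied to X² gives Pr(X² ≥ 1849) ≤ E[X²]/1849 = 94/1849 = 0.0508.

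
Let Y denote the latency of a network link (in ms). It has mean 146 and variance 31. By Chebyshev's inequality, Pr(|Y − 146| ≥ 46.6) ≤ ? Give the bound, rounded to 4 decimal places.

Chebyshev: Pr(|Y − μ| ≥ t) ≤ Var(Y)/t².
Bound = 31 / 2171.56 = 0.0143.

0.0143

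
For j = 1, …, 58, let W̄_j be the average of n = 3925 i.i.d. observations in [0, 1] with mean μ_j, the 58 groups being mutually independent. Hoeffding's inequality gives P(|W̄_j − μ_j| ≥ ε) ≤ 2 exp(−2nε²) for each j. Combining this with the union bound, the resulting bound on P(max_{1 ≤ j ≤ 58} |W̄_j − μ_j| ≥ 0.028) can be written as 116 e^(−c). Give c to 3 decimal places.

Union bound over the 58 events: P(max_{1 ≤ j ≤ 58} |W̄_j − μ_j| ≥ 0.028) ≤ 58·2·exp(−2nε²) = 116 exp(−2·3925·0.028²).
So c = 2·3925·0.028² = 6.1544.

6.154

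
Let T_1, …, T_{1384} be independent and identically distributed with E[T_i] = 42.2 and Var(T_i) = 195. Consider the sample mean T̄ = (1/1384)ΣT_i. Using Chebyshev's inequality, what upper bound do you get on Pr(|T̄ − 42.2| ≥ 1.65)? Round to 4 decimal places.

Var(T̄) = Var(T_i)/n = 195/1384 = 0.1409.
Chebyshev: Pr(|T̄ − 42.2| ≥ 1.65) ≤ Var(T̄)/(1.65)² = 195/(1384·1.65²) = 0.0518.

0.0518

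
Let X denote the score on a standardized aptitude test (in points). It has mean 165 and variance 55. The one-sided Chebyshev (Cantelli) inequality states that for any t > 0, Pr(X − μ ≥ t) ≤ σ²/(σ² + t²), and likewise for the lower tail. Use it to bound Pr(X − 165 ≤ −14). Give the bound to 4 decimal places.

Here σ² = 55 and t = 14, so σ² + t² = 251.
Cantelli's bound: 55/251 = 0.2191.

0.2191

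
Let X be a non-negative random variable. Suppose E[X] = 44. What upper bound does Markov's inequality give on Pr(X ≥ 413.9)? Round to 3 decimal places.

0.106

Markov's inequality: for a non-negative random variable, Pr(X ≥ a) ≤ E[X]/a.
Here E[X] = 44 and a = 413.9, so the bound is 44/413.9 = 0.1063.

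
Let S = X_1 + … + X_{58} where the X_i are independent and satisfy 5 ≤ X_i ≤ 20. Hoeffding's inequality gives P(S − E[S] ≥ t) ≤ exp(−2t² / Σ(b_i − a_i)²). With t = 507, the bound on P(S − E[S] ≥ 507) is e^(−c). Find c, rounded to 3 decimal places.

39.394

Σ(b_i − a_i)² = 58·(15)² = 13050.
c = 2t²/13050 = 2·507²/13050 = 39.3945.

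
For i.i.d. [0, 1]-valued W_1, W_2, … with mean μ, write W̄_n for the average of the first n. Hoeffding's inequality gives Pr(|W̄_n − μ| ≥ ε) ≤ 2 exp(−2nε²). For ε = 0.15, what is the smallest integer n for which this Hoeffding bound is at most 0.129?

Require 2·exp(−2nε²) ≤ 0.129, i.e. 2nε² ≥ ln(2/0.129) = 2.741090.
So n ≥ 2.741090 / (2·0.15²) = 60.913.
The smallest integer n is 61.

61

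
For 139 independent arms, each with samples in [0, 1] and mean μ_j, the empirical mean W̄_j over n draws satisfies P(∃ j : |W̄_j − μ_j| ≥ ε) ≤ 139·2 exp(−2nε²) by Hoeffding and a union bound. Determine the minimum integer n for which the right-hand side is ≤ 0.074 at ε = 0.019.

11401

Need 2·139·exp(−2nε²) ≤ 0.074, i.e. exp(−2nε²) ≤ 0.074/278.
So 2nε² ≥ ln(278/0.074) = 8.231311.
Hence n ≥ 8.231311/(2·0.019²) = 11400.708.
The smallest integer n is 11401.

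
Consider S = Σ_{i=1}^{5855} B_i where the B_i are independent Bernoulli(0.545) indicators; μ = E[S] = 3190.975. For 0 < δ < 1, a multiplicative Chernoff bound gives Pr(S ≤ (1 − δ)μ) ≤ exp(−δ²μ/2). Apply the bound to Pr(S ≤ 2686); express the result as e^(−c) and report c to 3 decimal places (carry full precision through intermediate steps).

Write 2686 = (1 − δ)μ, so δ = 1 − 2686/3190.975 = 0.158251…
Then the exponent is δ²μ/2 = (μ − 2686)²/(2μ) = 39.956401.

39.956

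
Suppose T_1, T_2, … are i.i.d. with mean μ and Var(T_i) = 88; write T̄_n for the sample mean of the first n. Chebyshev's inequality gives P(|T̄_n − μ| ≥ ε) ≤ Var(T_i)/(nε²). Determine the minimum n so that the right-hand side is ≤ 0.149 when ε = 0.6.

1641

Require 88/(n·0.6²) ≤ 0.149, i.e. n ≥ 88/(0.149·0.6²) = 1640.567.
The smallest integer n is 1641.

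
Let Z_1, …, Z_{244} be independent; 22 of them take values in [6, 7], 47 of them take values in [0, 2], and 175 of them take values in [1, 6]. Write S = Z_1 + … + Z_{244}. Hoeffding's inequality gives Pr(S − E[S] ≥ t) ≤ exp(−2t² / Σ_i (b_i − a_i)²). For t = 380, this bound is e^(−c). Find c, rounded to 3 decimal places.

62.988

Σ(b_i − a_i)² = 22·1² + 47·2² + 175·5² = 4585.
c = 2t² / 4585 = 2·380² / 4585 = 62.9880.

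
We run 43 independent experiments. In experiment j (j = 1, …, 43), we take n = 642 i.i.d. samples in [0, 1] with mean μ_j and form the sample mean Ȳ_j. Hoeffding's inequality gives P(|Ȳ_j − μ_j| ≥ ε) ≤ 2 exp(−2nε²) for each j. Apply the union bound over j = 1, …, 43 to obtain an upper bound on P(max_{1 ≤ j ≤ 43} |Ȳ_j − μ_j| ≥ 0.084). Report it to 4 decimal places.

Per-experiment Hoeffding bound: 2·exp(−2·642·0.084²) = 2·exp(−9.05990) = 0.00023247.
Union bound over 43 events: 43·0.00023247 = 0.01000.

0.0100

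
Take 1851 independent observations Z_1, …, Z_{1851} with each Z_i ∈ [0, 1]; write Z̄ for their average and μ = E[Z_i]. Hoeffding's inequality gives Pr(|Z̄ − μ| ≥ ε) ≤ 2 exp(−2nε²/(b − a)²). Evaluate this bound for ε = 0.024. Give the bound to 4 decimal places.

Exponent: 2nε²/(b − a)² = 2·1851·0.024² / 1² = 2.13235.
Bound = 2·exp(−2.13235) = 0.23712.

0.2371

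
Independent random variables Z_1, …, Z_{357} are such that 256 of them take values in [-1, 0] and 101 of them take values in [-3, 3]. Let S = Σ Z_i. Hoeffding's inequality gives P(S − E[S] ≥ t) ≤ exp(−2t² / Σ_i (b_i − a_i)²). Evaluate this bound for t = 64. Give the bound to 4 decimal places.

0.1219

Σ(b_i − a_i)² = 256·1² + 101·6² = 3892.
Exponent = 2·64² / 3892 = 2.10483.
Bound = exp(−2.10483) = 0.12187.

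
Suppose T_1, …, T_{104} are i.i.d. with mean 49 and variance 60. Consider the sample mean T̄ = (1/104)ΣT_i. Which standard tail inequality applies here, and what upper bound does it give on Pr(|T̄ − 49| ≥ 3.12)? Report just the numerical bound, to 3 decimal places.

0.059

With mean and variance of each term known, Chebyshev's inequality bounds the deviation of the sum (or sample mean).
Var(T̄) = Var(T_i)/n = 60/104 = 0.57692.
Chebyshev: Pr(|T̄ − 49| ≥ 3.12) ≤ Var(T̄)/(3.12)² = 60/(104·3.12²) = 0.0593.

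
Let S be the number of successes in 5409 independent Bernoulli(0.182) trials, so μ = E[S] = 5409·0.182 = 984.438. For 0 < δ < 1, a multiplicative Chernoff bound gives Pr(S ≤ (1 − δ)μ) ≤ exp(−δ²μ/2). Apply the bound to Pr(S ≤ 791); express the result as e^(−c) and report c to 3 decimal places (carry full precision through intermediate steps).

Write 791 = (1 − δ)μ, so δ = 1 − 791/984.438 = 0.1964959…
Then the exponent is δ²μ/2 = (μ − 791)²/(2μ) = 19.004884.

19.005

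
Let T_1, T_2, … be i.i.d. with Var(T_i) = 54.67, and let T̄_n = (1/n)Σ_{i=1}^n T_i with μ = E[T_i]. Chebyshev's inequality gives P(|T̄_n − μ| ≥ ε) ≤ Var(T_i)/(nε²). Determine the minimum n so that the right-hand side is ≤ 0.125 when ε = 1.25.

280

Require 54.67/(n·1.25²) ≤ 0.125, i.e. n ≥ 54.67/(0.125·1.25²) = 279.910.
The smallest integer n is 280.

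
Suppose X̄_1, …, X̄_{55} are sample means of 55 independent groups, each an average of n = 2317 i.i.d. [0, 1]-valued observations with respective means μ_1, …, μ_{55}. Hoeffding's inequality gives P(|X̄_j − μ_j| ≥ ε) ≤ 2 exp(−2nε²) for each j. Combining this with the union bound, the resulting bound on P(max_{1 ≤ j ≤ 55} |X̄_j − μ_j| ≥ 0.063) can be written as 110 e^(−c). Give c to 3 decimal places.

Union bound over the 55 events: P(max_{1 ≤ j ≤ 55} |X̄_j − μ_j| ≥ 0.063) ≤ 55·2·exp(−2nε²) = 110 exp(−2·2317·0.063²).
So c = 2·2317·0.063² = 18.3923.

18.392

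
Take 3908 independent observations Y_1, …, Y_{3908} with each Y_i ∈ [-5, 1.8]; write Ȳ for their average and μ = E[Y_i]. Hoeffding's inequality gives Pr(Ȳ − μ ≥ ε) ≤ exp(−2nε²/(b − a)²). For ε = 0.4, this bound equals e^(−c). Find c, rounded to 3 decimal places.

27.045

c = 2nε²/(b − a)² = 2·3908·0.4² / 6.8² = 27.0450.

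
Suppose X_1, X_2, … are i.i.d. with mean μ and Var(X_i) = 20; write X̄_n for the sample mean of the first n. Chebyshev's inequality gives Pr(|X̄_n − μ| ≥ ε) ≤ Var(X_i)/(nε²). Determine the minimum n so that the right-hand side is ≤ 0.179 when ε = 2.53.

Require 20/(n·2.53²) ≤ 0.179, i.e. n ≥ 20/(0.179·2.53²) = 17.456.
The smallest integer n is 18.

18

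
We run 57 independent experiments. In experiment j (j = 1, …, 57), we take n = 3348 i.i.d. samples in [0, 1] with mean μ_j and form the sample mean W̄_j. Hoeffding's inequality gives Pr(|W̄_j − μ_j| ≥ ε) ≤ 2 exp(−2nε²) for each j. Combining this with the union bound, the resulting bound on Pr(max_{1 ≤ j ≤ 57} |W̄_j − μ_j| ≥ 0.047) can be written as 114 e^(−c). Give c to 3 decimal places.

Union bound over the 57 events: Pr(max_{1 ≤ j ≤ 57} |W̄_j − μ_j| ≥ 0.047) ≤ 57·2·exp(−2nε²) = 114 exp(−2·3348·0.047²).
So c = 2·3348·0.047² = 14.7915.

14.791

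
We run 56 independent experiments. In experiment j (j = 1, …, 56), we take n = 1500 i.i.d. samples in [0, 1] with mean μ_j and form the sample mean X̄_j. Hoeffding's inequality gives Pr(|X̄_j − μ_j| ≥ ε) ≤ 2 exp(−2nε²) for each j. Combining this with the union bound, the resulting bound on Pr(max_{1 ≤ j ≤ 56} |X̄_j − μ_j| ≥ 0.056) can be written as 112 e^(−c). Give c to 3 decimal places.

9.408

Union bound over the 56 events: Pr(max_{1 ≤ j ≤ 56} |X̄_j − μ_j| ≥ 0.056) ≤ 56·2·exp(−2nε²) = 112 exp(−2·1500·0.056²).
So c = 2·1500·0.056² = 9.4080.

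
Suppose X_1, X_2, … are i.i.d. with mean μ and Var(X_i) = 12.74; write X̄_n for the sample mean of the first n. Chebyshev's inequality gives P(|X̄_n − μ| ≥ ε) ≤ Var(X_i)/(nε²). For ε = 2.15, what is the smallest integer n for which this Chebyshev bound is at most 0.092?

Require 12.74/(n·2.15²) ≤ 0.092, i.e. n ≥ 12.74/(0.092·2.15²) = 29.957.
The smallest integer n is 30.

30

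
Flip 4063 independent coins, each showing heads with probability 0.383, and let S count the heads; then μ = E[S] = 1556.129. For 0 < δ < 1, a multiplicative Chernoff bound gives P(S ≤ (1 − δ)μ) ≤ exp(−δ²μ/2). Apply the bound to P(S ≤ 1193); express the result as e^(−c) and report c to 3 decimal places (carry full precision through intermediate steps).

42.369

Write 1193 = (1 − δ)μ, so δ = 1 − 1193/1556.129 = 0.233354…
Then the exponent is δ²μ/2 = (μ − 1193)²/(2μ) = 42.368811.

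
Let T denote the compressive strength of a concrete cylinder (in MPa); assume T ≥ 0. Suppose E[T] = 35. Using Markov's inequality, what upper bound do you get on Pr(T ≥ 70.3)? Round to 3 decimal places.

0.498

Markov's inequality: for a non-negative random variable, Pr(T ≥ a) ≤ E[T]/a.
Here E[T] = 35 and a = 70.3, so the bound is 35/70.3 = 0.4979.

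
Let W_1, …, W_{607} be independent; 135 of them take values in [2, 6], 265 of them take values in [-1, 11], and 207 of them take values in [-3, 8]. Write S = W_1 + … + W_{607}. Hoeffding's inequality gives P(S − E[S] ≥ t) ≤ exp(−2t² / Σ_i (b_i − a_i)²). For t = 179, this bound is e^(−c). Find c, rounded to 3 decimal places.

Σ(b_i − a_i)² = 135·4² + 265·12² + 207·11² = 65367.
c = 2t² / 65367 = 2·179² / 65367 = 0.9803.

0.980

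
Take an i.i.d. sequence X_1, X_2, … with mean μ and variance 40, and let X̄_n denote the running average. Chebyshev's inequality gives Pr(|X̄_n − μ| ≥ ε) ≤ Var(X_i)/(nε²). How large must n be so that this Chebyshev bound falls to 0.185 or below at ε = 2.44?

37

Require 40/(n·2.44²) ≤ 0.185, i.e. n ≥ 40/(0.185·2.44²) = 36.317.
The smallest integer n is 37.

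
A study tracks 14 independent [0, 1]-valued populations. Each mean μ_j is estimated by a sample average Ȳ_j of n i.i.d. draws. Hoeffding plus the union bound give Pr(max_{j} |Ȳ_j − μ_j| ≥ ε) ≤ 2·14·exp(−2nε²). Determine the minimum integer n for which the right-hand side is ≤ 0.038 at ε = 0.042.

Need 2·14·exp(−2nε²) ≤ 0.038, i.e. exp(−2nε²) ≤ 0.038/28.
So 2nε² ≥ ln(28/0.038) = 6.602374.
Hence n ≥ 6.602374/(2·0.042²) = 1871.421.
The smallest integer n is 1872.

1872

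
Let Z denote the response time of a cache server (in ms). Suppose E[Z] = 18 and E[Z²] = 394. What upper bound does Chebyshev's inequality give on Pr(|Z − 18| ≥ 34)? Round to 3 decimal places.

Var(Z) = E[Z²] − (E[Z])² = 394 − 324 = 70.
Chebyshev's inequality: Pr(|Z − μ| ≥ t) ≤ Var(Z)/t² = 70/1156 = 0.0606.

0.061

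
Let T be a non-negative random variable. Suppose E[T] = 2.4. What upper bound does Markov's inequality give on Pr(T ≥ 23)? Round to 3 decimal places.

Markov's inequality: for a non-negative random variable, Pr(T ≥ a) ≤ E[T]/a.
Here E[T] = 2.4 and a = 23, so the bound is 2.4/23 = 0.1043.

0.104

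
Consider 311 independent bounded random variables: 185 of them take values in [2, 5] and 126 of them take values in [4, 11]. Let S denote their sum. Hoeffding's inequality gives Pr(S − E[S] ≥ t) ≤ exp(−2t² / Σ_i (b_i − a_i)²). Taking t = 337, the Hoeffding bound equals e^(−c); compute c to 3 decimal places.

Σ(b_i − a_i)² = 185·3² + 126·7² = 7839.
c = 2t² / 7839 = 2·337² / 7839 = 28.9754.

28.975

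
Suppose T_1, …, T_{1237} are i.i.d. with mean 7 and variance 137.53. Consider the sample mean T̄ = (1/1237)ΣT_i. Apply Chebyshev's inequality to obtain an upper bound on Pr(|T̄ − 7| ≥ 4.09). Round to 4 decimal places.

0.0066

Var(T̄) = Var(T_i)/n = 137.53/1237 = 0.11118.
Chebyshev: Pr(|T̄ − 7| ≥ 4.09) ≤ Var(T̄)/(4.09)² = 137.53/(1237·4.09²) = 0.0066.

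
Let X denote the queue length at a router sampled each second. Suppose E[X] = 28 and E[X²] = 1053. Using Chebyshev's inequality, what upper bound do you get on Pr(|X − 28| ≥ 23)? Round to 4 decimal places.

Var(X) = E[X²] − (E[X])² = 1053 − 784 = 269.
Chebyshev's inequality: Pr(|X − μ| ≥ t) ≤ Var(X)/t² = 269/529 = 0.5085.

0.5085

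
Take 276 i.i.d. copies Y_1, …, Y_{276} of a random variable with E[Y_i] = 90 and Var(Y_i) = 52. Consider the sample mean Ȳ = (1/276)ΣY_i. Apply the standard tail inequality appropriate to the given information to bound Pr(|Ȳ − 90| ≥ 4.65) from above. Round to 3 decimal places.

With mean and variance of each term known, Chebyshev's inequality bounds the deviation of the sum (or sample mean).
Var(Ȳ) = Var(Y_i)/n = 52/276 = 0.18841.
Chebyshev: Pr(|Ȳ − 90| ≥ 4.65) ≤ Var(Ȳ)/(4.65)² = 52/(276·4.65²) = 0.0087.

0.009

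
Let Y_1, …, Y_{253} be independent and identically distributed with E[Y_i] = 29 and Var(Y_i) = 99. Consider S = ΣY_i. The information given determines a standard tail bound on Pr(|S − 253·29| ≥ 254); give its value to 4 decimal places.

With mean and variance of each term known, Chebyshev's inequality bounds the deviation of the sum (or sample mean).
Var(S) = n·Var(Y_i) = 253·99 = 25047.
Chebyshev: Pr(|S − 253·29| ≥ 254) ≤ Var(S)/254² = 25047/64516 = 0.3882.

0.3882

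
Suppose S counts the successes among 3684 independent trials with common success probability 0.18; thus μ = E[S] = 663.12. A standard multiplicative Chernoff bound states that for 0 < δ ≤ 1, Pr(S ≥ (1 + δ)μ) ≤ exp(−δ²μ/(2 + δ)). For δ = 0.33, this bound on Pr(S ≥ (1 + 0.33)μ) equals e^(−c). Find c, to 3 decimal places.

30.993

c = δ²μ/(2 + δ) = 0.33²·663.12/(2 + 0.33) = 30.9930.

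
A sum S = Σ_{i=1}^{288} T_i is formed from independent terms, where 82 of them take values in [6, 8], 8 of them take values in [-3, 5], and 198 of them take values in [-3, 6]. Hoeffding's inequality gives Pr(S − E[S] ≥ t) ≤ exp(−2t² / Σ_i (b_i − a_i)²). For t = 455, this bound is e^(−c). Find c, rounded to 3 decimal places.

Σ(b_i − a_i)² = 82·2² + 8·8² + 198·9² = 16878.
c = 2t² / 16878 = 2·455² / 16878 = 24.5319.

24.532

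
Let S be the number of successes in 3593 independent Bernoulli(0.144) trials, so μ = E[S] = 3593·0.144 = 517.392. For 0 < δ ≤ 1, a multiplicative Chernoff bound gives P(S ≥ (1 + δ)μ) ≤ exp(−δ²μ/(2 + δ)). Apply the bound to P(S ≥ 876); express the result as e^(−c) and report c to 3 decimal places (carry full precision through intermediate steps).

Write 876 = (1 + δ)μ, so δ = 876/517.392 − 1 = 0.693107…
Then the exponent is δ²μ/(2 + δ) = (876 − μ)² / (μ·(2 + δ)) = 92.292548.

92.293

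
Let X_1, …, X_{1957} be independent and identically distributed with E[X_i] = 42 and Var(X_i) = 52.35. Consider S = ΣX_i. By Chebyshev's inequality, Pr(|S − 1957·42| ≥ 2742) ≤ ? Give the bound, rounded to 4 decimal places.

0.0136

Var(S) = n·Var(X_i) = 1957·52.35 = 102448.95.
Chebyshev: Pr(|S − 1957·42| ≥ 2742) ≤ Var(S)/2742² = 102448.95/7518564 = 0.0136.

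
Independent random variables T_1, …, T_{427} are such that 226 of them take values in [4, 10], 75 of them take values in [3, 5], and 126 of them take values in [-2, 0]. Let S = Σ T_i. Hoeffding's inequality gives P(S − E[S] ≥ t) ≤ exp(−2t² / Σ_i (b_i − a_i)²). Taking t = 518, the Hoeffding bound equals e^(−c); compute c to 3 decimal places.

Σ(b_i − a_i)² = 226·6² + 75·2² + 126·2² = 8940.
c = 2t² / 8940 = 2·518² / 8940 = 60.0277.

60.028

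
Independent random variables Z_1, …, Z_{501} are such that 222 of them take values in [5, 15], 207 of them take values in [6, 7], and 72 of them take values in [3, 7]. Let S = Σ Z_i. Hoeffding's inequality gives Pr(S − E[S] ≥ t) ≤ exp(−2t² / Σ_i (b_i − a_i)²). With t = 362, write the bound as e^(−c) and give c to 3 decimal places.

11.125

Σ(b_i − a_i)² = 222·10² + 207·1² + 72·4² = 23559.
c = 2t² / 23559 = 2·362² / 23559 = 11.1248.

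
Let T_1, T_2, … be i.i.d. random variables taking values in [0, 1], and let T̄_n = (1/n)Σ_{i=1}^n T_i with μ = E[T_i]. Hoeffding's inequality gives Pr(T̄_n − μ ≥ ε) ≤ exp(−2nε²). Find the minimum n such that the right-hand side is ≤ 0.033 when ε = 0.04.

1067

Require exp(−2nε²) ≤ 0.033, i.e. 2nε² ≥ ln(1/0.033) = 3.411248.
So n ≥ 3.411248 / (2·0.04²) = 1066.015.
The smallest integer n is 1067.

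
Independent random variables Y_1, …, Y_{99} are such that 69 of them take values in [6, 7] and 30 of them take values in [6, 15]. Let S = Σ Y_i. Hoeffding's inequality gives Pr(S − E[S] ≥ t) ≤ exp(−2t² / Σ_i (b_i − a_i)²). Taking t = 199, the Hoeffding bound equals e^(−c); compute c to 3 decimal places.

Σ(b_i − a_i)² = 69·1² + 30·9² = 2499.
c = 2t² / 2499 = 2·199² / 2499 = 31.6935.

31.693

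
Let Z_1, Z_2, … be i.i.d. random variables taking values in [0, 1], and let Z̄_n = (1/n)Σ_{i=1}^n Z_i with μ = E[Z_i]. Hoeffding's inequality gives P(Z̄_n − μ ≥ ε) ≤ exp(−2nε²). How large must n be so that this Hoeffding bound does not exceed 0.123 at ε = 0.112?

Require exp(−2nε²) ≤ 0.123, i.e. 2nε² ≥ ln(1/0.123) = 2.095571.
So n ≥ 2.095571 / (2·0.112²) = 83.529.
The smallest integer n is 84.

84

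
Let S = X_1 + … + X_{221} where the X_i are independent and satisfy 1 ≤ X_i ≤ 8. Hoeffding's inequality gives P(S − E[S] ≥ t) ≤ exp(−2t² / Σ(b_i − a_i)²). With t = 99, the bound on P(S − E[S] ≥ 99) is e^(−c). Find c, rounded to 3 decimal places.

Σ(b_i − a_i)² = 221·(7)² = 10829.
c = 2t²/10829 = 2·99²/10829 = 1.8101.

1.810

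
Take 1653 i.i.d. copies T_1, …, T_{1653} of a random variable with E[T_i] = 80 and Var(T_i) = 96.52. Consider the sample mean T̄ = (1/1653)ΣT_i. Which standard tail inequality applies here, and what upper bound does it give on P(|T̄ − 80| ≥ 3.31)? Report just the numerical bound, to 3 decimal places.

With mean and variance of each term known, Chebyshev's inequality bounds the deviation of the sum (or sample mean).
Var(T̄) = Var(T_i)/n = 96.52/1653 = 0.058391.
Chebyshev: P(|T̄ − 80| ≥ 3.31) ≤ Var(T̄)/(3.31)² = 96.52/(1653·3.31²) = 0.0053.

0.005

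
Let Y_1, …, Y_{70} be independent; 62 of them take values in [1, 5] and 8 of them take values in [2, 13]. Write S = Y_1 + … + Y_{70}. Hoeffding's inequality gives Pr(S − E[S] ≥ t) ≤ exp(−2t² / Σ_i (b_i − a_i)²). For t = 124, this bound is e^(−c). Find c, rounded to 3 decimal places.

Σ(b_i − a_i)² = 62·4² + 8·11² = 1960.
c = 2t² / 1960 = 2·124² / 1960 = 15.6898.

15.690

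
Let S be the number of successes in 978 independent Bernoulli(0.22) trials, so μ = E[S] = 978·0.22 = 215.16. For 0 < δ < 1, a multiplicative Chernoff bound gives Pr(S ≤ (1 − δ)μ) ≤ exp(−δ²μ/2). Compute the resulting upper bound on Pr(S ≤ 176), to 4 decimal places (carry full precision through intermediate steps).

Write 176 = (1 − δ)μ, so δ = 1 − 176/215.16 = 0.1820041…
Then the exponent is δ²μ/2 = (μ − 176)²/(2μ) = 3.563640.
Bound = exp(−3.563640) = 0.02834.

0.0283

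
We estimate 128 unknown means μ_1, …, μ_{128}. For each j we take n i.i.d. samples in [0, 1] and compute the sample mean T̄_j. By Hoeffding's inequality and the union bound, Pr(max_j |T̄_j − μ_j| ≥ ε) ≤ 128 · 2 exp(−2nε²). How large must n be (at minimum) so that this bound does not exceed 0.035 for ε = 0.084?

631

Need 2·128·exp(−2nε²) ≤ 0.035, i.e. exp(−2nε²) ≤ 0.035/256.
So 2nε² ≥ ln(256/0.035) = 8.897585.
Hence n ≥ 8.897585/(2·0.084²) = 630.498.
The smallest integer n is 631.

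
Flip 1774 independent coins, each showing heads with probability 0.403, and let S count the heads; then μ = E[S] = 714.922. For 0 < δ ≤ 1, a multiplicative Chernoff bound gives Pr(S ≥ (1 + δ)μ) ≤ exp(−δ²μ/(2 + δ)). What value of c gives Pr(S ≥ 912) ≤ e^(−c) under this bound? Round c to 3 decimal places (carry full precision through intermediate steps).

23.873

Write 912 = (1 + δ)μ, so δ = 912/714.922 − 1 = 0.2756636…
Then the exponent is δ²μ/(2 + δ) = (912 − μ)² / (μ·(2 + δ)) = 23.873141.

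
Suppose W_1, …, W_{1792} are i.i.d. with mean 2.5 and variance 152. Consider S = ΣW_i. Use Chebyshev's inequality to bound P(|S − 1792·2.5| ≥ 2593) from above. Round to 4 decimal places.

0.0405

Var(S) = n·Var(W_i) = 1792·152 = 272384.
Chebyshev: P(|S − 1792·2.5| ≥ 2593) ≤ Var(S)/2593² = 272384/6723649 = 0.0405.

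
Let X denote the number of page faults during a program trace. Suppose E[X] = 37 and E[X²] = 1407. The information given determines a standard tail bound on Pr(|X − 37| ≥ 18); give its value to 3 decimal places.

The first two moments determine the variance, so Chebyshev's inequality is the sharpest standard bound available.
Var(X) = E[X²] − (E[X])² = 1407 − 1369 = 38.
Chebyshev's inequality: Pr(|X − μ| ≥ t) ≤ Var(X)/t² = 38/324 = 0.1173.

0.117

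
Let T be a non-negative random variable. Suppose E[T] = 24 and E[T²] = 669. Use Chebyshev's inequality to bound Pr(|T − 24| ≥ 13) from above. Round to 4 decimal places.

0.5503

Var(T) = E[T²] − (E[T])² = 669 − 576 = 93.
Chebyshev's inequality: Pr(|T − μ| ≥ t) ≤ Var(T)/t² = 93/169 = 0.5503.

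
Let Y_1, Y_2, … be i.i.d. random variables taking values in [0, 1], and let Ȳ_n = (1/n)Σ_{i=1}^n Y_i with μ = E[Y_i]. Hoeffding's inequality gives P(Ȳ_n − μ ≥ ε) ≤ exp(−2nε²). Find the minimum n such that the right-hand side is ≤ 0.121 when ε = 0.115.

Require exp(−2nε²) ≤ 0.121, i.e. 2nε² ≥ ln(1/0.121) = 2.111965.
So n ≥ 2.111965 / (2·0.115²) = 79.847.
The smallest integer n is 80.

80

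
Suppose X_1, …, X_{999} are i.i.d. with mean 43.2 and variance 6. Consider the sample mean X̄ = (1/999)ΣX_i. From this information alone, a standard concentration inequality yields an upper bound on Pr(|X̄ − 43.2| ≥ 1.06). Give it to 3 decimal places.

With mean and variance of each term known, Chebyshev's inequality bounds the deviation of the sum (or sample mean).
Var(X̄) = Var(X_i)/n = 6/999 = 0.006006.
Chebyshev: Pr(|X̄ − 43.2| ≥ 1.06) ≤ Var(X̄)/(1.06)² = 6/(999·1.06²) = 0.0053.

0.005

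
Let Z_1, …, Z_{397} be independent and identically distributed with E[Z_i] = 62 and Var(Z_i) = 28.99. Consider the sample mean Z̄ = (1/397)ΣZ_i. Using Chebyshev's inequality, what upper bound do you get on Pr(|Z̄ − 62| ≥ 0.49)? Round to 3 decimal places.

0.304

Var(Z̄) = Var(Z_i)/n = 28.99/397 = 0.073023.
Chebyshev: Pr(|Z̄ − 62| ≥ 0.49) ≤ Var(Z̄)/(0.49)² = 28.99/(397·0.49²) = 0.3041.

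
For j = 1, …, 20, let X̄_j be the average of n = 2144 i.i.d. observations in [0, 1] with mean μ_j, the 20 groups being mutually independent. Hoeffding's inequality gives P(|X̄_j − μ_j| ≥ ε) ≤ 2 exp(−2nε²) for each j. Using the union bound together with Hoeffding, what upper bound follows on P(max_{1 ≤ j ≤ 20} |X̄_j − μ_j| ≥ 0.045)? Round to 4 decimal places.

0.0068

Per-experiment Hoeffding bound: 2·exp(−2·2144·0.045²) = 2·exp(−8.68320) = 0.00033882.
Union bound over 20 events: 20·0.00033882 = 0.00678.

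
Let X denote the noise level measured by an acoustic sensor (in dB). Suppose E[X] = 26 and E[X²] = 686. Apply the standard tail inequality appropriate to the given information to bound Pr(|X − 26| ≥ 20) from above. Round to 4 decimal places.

The first two moments determine the variance, so Chebyshev's inequality is the sharpest standard bound available.
Var(X) = E[X²] − (E[X])² = 686 − 676 = 10.
Chebyshev's inequality: Pr(|X − μ| ≥ t) ≤ Var(X)/t² = 10/400 = 0.0250.

0.0250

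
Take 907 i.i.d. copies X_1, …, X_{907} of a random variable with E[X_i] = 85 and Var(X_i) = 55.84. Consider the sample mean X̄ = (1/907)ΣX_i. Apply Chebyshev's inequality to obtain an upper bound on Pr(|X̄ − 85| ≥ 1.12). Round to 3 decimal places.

Var(X̄) = Var(X_i)/n = 55.84/907 = 0.061566.
Chebyshev: Pr(|X̄ − 85| ≥ 1.12) ≤ Var(X̄)/(1.12)² = 55.84/(907·1.12²) = 0.0491.

0.049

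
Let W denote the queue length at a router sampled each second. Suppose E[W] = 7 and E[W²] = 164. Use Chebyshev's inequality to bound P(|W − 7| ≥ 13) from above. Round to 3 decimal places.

Var(W) = E[W²] − (E[W])² = 164 − 49 = 115.
Chebyshev's inequality: P(|W − μ| ≥ t) ≤ Var(W)/t² = 115/169 = 0.6805.

0.680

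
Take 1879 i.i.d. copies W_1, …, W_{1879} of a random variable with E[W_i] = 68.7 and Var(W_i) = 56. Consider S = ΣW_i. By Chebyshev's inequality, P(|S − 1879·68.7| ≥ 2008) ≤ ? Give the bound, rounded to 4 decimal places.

0.0261

Var(S) = n·Var(W_i) = 1879·56 = 105224.
Chebyshev: P(|S − 1879·68.7| ≥ 2008) ≤ Var(S)/2008² = 105224/4032064 = 0.0261.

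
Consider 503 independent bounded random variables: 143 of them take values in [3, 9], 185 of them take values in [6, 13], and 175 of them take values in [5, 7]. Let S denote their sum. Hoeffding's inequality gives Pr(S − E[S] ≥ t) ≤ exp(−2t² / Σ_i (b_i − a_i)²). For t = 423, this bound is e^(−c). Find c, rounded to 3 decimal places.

23.996

Σ(b_i − a_i)² = 143·6² + 185·7² + 175·2² = 14913.
c = 2t² / 14913 = 2·423² / 14913 = 23.9964.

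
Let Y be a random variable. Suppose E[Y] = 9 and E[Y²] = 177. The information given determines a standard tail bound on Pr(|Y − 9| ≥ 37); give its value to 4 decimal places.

The first two moments determine the variance, so Chebyshev's inequality is the sharpest standard bound available.
Var(Y) = E[Y²] − (E[Y])² = 177 − 81 = 96.
Chebyshev's inequality: Pr(|Y − μ| ≥ t) ≤ Var(Y)/t² = 96/1369 = 0.0701.

0.0701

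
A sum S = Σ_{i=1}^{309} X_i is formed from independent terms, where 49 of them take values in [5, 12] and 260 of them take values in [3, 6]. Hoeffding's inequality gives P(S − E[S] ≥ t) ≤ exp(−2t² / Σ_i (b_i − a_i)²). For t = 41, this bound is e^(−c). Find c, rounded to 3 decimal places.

0.709

Σ(b_i − a_i)² = 49·7² + 260·3² = 4741.
c = 2t² / 4741 = 2·41² / 4741 = 0.7091.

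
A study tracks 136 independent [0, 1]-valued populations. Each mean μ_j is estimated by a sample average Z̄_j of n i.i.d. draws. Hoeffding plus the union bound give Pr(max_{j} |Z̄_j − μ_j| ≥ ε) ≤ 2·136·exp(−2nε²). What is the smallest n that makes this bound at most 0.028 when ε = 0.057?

1413

Need 2·136·exp(−2nε²) ≤ 0.028, i.e. exp(−2nε²) ≤ 0.028/272.
So 2nε² ≥ ln(272/0.028) = 9.181353.
Hence n ≥ 9.181353/(2·0.057²) = 1412.951.
The smallest integer n is 1413.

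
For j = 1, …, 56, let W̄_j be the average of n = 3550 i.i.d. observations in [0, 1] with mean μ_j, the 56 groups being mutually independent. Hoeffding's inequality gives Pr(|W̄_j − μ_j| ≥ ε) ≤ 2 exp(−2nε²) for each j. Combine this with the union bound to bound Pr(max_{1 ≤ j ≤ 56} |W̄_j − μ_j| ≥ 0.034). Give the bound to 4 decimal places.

Per-experiment Hoeffding bound: 2·exp(−2·3550·0.034²) = 2·exp(−8.20760) = 0.00054515.
Union bound over 56 events: 56·0.00054515 = 0.03053.

0.0305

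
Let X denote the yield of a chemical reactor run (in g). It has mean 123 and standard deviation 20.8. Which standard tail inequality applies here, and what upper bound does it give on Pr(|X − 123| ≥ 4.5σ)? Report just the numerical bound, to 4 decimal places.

Mean and variance are known, so Chebyshev's inequality applies.
Chebyshev: Pr(|X − μ| ≥ t) ≤ Var(X)/t².
Var(X) = σ² = 20.8² = 432.64.
t = 4.5·20.8 = 93.6.
Bound = 432.64 / 8760.96 = 0.0494.

0.0494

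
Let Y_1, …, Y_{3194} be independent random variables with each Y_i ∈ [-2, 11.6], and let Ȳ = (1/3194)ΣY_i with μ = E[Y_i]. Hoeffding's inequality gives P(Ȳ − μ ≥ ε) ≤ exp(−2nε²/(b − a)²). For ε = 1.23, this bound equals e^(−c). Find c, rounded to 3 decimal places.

52.251

c = 2nε²/(b − a)² = 2·3194·1.23² / 13.6² = 52.2513.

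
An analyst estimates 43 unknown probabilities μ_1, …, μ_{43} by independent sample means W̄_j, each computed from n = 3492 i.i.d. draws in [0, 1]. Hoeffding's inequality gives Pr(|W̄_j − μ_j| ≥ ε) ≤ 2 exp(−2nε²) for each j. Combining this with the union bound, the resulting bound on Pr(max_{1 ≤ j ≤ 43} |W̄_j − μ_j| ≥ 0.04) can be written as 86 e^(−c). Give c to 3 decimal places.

Union bound over the 43 events: Pr(max_{1 ≤ j ≤ 43} |W̄_j − μ_j| ≥ 0.04) ≤ 43·2·exp(−2nε²) = 86 exp(−2·3492·0.04²).
So c = 2·3492·0.04² = 11.1744.

11.174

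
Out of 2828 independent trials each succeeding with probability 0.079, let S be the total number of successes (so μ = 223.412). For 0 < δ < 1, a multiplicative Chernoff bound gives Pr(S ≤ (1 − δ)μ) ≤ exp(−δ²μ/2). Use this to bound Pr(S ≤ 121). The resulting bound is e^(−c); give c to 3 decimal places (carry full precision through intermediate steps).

23.473

Write 121 = (1 − δ)μ, so δ = 1 − 121/223.412 = 0.4583997…
Then the exponent is δ²μ/2 = (μ − 121)²/(2μ) = 23.472816.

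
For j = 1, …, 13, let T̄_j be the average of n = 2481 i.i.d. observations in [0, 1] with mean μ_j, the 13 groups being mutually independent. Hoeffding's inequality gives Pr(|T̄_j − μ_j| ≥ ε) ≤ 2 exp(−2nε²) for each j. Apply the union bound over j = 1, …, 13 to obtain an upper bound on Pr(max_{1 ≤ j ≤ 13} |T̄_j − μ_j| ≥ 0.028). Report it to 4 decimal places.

Per-experiment Hoeffding bound: 2·exp(−2·2481·0.028²) = 2·exp(−3.89021) = 0.040882.
Union bound over 13 events: 13·0.040882 = 0.53147.

0.5315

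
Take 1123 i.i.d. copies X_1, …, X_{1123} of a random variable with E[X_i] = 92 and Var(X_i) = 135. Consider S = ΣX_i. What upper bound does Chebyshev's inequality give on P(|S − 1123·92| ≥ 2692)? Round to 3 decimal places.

0.021

Var(S) = n·Var(X_i) = 1123·135 = 151605.
Chebyshev: P(|S − 1123·92| ≥ 2692) ≤ Var(S)/2692² = 151605/7246864 = 0.0209.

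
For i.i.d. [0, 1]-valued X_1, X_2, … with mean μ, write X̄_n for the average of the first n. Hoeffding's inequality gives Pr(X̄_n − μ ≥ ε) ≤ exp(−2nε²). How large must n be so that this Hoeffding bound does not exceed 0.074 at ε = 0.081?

Require exp(−2nε²) ≤ 0.074, i.e. 2nε² ≥ ln(1/0.074) = 2.603690.
So n ≥ 2.603690 / (2·0.081²) = 198.422.
The smallest integer n is 199.

199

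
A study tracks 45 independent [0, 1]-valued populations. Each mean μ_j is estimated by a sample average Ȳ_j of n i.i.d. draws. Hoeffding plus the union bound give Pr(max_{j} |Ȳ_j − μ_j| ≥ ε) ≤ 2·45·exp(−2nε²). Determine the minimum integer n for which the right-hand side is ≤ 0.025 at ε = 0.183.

123

Need 2·45·exp(−2nε²) ≤ 0.025, i.e. exp(−2nε²) ≤ 0.025/90.
So 2nε² ≥ ln(90/0.025) = 8.188689.
Hence n ≥ 8.188689/(2·0.183²) = 122.259.
The smallest integer n is 123.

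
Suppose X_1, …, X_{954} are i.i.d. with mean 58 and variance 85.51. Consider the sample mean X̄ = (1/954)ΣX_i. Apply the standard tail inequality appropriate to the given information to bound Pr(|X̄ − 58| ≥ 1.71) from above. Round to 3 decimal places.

With mean and variance of each term known, Chebyshev's inequality bounds the deviation of the sum (or sample mean).
Var(X̄) = Var(X_i)/n = 85.51/954 = 0.089633.
Chebyshev: Pr(|X̄ − 58| ≥ 1.71) ≤ Var(X̄)/(1.71)² = 85.51/(954·1.71²) = 0.0307.

0.031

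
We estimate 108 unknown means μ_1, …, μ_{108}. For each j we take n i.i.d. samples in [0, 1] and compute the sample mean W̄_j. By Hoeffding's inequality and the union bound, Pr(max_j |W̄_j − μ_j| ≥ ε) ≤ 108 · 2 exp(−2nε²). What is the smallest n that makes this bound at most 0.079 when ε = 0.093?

Need 2·108·exp(−2nε²) ≤ 0.079, i.e. exp(−2nε²) ≤ 0.079/216.
So 2nε² ≥ ln(216/0.079) = 7.913586.
Hence n ≥ 7.913586/(2·0.093²) = 457.486.
The smallest integer n is 458.

458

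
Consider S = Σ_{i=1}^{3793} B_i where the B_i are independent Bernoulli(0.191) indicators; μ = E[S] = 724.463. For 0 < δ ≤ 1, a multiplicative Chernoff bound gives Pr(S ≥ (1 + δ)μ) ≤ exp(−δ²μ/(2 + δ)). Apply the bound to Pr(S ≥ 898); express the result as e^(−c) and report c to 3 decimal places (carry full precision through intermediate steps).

Write 898 = (1 + δ)μ, so δ = 898/724.463 − 1 = 0.2395388…
Then the exponent is δ²μ/(2 + δ) = (898 − μ)² / (μ·(2 + δ)) = 18.561342.

18.561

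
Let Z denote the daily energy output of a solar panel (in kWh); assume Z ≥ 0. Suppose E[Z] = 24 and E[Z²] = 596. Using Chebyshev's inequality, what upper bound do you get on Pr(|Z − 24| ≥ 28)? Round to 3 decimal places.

0.026

Var(Z) = E[Z²] − (E[Z])² = 596 − 576 = 20.
Chebyshev's inequality: Pr(|Z − μ| ≥ t) ≤ Var(Z)/t² = 20/784 = 0.0255.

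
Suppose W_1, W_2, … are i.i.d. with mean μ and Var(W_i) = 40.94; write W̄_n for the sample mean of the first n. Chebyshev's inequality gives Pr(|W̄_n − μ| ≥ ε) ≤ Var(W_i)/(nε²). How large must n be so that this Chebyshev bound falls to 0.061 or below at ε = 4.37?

Require 40.94/(n·4.37²) ≤ 0.061, i.e. n ≥ 40.94/(0.061·4.37²) = 35.144.
The smallest integer n is 36.

36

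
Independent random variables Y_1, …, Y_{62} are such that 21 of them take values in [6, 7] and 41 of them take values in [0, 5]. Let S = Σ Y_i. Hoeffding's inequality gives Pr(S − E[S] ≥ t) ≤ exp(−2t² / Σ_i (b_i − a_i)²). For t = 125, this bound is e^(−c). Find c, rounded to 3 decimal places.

Σ(b_i − a_i)² = 21·1² + 41·5² = 1046.
c = 2t² / 1046 = 2·125² / 1046 = 29.8757.

29.876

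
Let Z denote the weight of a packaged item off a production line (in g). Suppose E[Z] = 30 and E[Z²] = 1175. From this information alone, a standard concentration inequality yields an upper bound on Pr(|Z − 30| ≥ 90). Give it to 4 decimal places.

The first two moments determine the variance, so Chebyshev's inequality is the sharpest standard bound available.
Var(Z) = E[Z²] − (E[Z])² = 1175 − 900 = 275.
Chebyshev's inequality: Pr(|Z − μ| ≥ t) ≤ Var(Z)/t² = 275/8100 = 0.0340.

0.0340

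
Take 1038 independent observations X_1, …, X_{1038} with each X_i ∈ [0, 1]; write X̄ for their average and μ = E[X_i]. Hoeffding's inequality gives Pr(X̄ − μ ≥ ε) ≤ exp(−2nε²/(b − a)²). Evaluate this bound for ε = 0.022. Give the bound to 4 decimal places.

0.3661

Exponent: 2nε²/(b − a)² = 2·1038·0.022² / 1² = 1.00478.
Bound = exp(−1.00478) = 0.36612.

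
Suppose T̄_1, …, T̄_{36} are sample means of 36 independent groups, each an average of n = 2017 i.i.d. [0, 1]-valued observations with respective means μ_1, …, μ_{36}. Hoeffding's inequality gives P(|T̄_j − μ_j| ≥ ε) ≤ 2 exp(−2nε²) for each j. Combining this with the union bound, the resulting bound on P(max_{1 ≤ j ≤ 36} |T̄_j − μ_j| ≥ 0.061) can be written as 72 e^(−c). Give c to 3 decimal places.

15.011

Union bound over the 36 events: P(max_{1 ≤ j ≤ 36} |T̄_j − μ_j| ≥ 0.061) ≤ 36·2·exp(−2nε²) = 72 exp(−2·2017·0.061²).
So c = 2·2017·0.061² = 15.0105.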